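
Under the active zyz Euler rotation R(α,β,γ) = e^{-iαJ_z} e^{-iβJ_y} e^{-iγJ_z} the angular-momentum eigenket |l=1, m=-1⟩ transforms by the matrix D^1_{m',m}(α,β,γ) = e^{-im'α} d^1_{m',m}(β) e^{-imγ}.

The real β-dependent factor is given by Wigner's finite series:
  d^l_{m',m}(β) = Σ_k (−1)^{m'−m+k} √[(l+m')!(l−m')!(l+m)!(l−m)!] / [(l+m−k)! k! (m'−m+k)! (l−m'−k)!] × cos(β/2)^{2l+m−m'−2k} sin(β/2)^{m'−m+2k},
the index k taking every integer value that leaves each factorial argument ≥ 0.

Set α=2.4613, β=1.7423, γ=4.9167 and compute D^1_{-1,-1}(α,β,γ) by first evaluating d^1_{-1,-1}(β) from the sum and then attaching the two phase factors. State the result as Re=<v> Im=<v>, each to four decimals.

Split into d^1_{-1,-1}(β=1.7423) × two z-phases.
With c≡cos(β/2)=0.643947 and s≡sin(β/2)=0.765070, N=[1·2·1·2]^{1/2}=2.000000
k∈{0} keeps every argument non-negative
  k=0: (−1)^0·2.0000/(2)·0.6439^2·0.7651^0 = +0.414668
d^1_{-1,-1}(1.7423) = +0.414668
Phases: e^{-i·(-1)·2.4613}=-0.777389+0.629021i, e^{-i·(-1)·4.9167}=+0.202893-0.979201i ⇒ D=+0.190005+0.368575i

Re=0.1900 Im=0.3686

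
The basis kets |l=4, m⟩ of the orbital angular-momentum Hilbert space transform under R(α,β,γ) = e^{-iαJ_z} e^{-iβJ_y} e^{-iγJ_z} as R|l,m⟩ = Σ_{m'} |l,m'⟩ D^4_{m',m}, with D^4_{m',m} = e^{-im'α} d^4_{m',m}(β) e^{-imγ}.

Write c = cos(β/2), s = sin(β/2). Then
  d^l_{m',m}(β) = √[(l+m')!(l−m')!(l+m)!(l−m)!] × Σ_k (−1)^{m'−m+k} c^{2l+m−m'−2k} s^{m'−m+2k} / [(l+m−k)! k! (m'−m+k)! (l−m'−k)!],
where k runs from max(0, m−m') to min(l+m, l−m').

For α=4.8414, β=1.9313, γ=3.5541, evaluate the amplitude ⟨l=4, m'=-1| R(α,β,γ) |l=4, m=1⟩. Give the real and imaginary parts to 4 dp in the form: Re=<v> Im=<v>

Re=0.0237 Im=0.0813

First d^4_{-1,1}(β=1.9313), then the phase factors e^{-i(-1)α} and e^{-i(1)γ}:
c=cos(1.9313/2)=0.568882, s=sin(1.9313/2)=0.822419; N=√[6·120·120·6]=720.000000
Admissible k: 2..5 (factorial args all ≥0)
  k=2: (−1)^0·720.0000/(72)·0.5689^6·0.8224^2 = +0.229256
  k=3: (−1)^1·720.0000/(24)·0.5689^4·0.8224^4 = -1.437420
  k=4: (−1)^2·720.0000/(48)·0.5689^2·0.8224^6 = +1.502086
  k=5: (−1)^3·720.0000/(720)·0.5689^0·0.8224^8 = -0.209288
d^4_{-1,1}(1.9313) = +0.229256 -1.437420 +1.502086 -0.209288 = +0.084634
Attach z-rotation phases: D = e^{-i(-1)(4.8414)}·(+0.084634)·e^{-i(1)(3.5541)} = +0.023673+0.081256i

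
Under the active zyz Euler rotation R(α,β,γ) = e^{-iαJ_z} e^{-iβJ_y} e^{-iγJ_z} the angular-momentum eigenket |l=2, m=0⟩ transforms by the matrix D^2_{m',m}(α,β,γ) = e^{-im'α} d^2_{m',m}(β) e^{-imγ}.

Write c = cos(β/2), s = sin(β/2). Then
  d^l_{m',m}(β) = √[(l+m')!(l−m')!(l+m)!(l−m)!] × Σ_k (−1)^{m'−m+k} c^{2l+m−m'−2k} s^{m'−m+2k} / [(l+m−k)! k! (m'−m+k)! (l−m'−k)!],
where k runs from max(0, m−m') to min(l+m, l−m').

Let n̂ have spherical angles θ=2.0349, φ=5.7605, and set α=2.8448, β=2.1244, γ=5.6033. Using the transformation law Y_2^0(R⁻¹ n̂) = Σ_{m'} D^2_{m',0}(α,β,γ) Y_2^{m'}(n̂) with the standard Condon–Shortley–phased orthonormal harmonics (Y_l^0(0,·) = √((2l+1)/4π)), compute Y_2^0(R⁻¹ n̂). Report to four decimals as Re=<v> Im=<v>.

Re=-0.0731 Im=0.0000

Need the full column D^2_{m',0} for m'=−2..2 at α=2.8448, β=2.1244, γ=5.6033.
cos(β/2)=0.486952, sin(β/2)=0.873429
d^2_{-2,0}: single k=2 term ⇒ +0.443101;  D = +0.367304-0.247843i
d^2_{-1,0}: k∈[1..2] ⇒ +0.247036 -0.794775 = -0.547739;  D = +0.523791-0.160189i
d^2_{0,0}: k∈[0..2] ⇒ +0.056227 -0.723581 +0.581983 = -0.085371;  D = -0.085371+0.000000i
d^2_{1,0}: k∈[0..1] ⇒ -0.247036 +0.794775 = +0.547739;  D = -0.523791-0.160189i
d^2_{2,0}: single k=0 term ⇒ +0.443101;  D = +0.367304+0.247843i
Y_2^{m'}(θ=2.0349,φ=5.7605) and Σ D·Y over m':
  (+0.3673-0.2478i)·(+0.1549+0.2672i)  (+0.5238-0.1602i)·(-0.2679-0.1544i)  (-0.0854+0.0000i)·(-0.1258+0.0000i)  (-0.5238-0.1602i)·(+0.2679-0.1544i)  (+0.3673+0.2478i)·(+0.1549-0.2672i)
Y_2^0(R⁻¹ n̂) = -0.073143+0.000000i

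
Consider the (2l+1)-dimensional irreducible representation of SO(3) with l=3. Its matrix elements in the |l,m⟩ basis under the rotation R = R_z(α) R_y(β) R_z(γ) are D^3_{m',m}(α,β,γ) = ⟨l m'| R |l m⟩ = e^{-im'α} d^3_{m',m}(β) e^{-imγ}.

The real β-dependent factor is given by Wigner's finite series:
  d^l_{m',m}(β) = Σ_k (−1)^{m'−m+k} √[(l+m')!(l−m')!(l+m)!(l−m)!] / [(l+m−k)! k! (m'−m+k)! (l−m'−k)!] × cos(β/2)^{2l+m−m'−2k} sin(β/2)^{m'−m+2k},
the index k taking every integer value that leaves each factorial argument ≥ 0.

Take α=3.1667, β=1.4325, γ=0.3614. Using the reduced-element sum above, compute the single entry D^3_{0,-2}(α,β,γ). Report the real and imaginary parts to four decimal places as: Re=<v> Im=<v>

Re=0.1389 Im=0.1225

Split into d^3_{0,-2}(β=1.4325) × two z-phases.
c=cos(1.4325/2)=0.754273, s=sin(1.4325/2)=0.656561; N=√[6·6·1·120]=65.726707
k∈{0,1} keeps every argument non-negative
  k=0: (−1)^2·65.7267/(12)·0.7543^4·0.6566^2 = +0.764232
  k=1: (−1)^3·65.7267/(12)·0.7543^2·0.6566^4 = -0.579052
d^3_{0,-2}(1.4325) = +0.764232 -0.579052 = +0.185180
D = (+1.000000+0.000000i)·(+0.185180)·(+0.749957+0.661487i) = +0.138877+0.122494i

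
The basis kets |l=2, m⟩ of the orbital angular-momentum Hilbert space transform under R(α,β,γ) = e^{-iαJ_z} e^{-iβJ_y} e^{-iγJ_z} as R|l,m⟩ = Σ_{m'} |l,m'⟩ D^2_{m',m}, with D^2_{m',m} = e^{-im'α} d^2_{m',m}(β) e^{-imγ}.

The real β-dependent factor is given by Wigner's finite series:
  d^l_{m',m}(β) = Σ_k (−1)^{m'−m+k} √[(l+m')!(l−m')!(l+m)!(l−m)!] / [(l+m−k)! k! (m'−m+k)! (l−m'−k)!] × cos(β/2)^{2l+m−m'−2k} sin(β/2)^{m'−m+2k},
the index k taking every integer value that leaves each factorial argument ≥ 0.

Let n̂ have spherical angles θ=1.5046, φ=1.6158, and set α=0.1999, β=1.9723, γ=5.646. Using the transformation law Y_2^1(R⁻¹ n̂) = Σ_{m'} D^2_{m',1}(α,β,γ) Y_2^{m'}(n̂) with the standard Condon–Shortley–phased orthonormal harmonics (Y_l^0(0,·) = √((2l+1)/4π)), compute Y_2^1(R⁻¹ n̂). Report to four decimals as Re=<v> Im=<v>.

Need the full column D^2_{m',1} for m'=−2..2 at α=0.1999, β=1.9723, γ=5.646.
cos(β/2)=0.551904, sin(β/2)=0.833907
d^2_{-2,1}: single k=3 term ⇒ +0.640099;  D = +0.325694+0.551045i
d^2_{-1,1}: k∈[2..3] ⇒ +0.635455 -0.483583 = +0.151872;  D = +0.101698+0.112794i
d^2_{0,1}: k∈[1..2] ⇒ +0.343388 -0.783958 = -0.440570;  D = -0.354119-0.262111i
d^2_{1,1}: k∈[0..1] ⇒ +0.092780 -0.635455 = -0.542675;  D = -0.491611-0.229813i
d^2_{2,1}: single k=0 term ⇒ -0.280375;  D = -0.272512-0.065934i
Y_2^{m'}(θ=1.5046,φ=1.6158) and Σ D·Y over m':
  (+0.3257+0.5510i)·(-0.3830+0.0346i)  (+0.1017+0.1128i)·(-0.0023-0.0509i)  (-0.3541-0.2621i)·(-0.3113+0.0000i)  (-0.4916-0.2298i)·(+0.0023-0.0509i)  (-0.2725-0.0659i)·(-0.3830-0.0346i)
Y_2^1(R⁻¹ n̂) = +0.061200-0.064473i

Re=0.0612 Im=-0.0645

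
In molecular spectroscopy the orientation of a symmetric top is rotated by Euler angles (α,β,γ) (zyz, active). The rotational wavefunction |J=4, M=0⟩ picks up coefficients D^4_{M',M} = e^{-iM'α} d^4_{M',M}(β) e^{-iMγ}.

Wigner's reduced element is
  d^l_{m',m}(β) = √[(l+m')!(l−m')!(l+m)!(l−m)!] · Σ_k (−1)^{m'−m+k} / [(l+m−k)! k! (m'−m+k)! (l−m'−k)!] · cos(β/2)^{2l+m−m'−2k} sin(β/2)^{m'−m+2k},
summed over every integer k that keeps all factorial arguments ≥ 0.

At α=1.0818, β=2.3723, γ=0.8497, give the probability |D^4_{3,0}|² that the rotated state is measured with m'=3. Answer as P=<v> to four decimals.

P=0.1279

First d^4_{3,0}(β=2.3723), then the phase factors e^{-i(3)α} and e^{-i(0)γ}:
c=cos(2.3723/2)=0.375231, s=sin(2.3723/2)=0.926931; N=√[5040·1·24·24]=1703.830978
k∈{0,1} keeps every argument non-negative
  k=0: (−1)^3·1703.8310/(144)·0.3752^5·0.9269^3 = -0.070097
  k=1: (−1)^4·1703.8310/(144)·0.3752^3·0.9269^5 = +0.427759
d^4_{3,0}(2.3723) = -0.070097 +0.427759 = +0.357661
|D^4_{3,0}|² = |d^4_{3,0}(β)|² = (+0.357661)² = 0.127922 (the z-rotation phases have unit modulus)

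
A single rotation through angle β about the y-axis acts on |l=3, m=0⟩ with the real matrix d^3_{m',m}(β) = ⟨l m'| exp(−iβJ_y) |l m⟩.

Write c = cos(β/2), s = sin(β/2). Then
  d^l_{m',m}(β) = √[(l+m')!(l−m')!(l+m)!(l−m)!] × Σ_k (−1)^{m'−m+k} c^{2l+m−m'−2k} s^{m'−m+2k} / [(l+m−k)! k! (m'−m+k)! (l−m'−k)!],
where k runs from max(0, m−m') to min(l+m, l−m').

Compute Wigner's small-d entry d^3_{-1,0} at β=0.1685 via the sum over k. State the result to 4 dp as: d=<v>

d^3_{-1,0}(β=0.1685) via Wigner's sum:
c=cos(0.1685/2)=0.996453, s=sin(0.1685/2)=0.084150; N=√[2·24·6·6]=41.569219
The bounds max(0,m−m')=1 and min(l+m,l−m')=3 give 3 terms
  k=1: (−1)^0·41.5692/(12)·0.9965^5·0.0842^1 = +0.286372
  k=2: (−1)^1·41.5692/(4)·0.9965^3·0.0842^3 = -0.006127
  k=3: (−1)^2·41.5692/(12)·0.9965^1·0.0842^5 = +0.000015
d^3_{-1,0}(0.1685) = +0.286372 -0.006127 +0.000015 = +0.280260

d=0.2803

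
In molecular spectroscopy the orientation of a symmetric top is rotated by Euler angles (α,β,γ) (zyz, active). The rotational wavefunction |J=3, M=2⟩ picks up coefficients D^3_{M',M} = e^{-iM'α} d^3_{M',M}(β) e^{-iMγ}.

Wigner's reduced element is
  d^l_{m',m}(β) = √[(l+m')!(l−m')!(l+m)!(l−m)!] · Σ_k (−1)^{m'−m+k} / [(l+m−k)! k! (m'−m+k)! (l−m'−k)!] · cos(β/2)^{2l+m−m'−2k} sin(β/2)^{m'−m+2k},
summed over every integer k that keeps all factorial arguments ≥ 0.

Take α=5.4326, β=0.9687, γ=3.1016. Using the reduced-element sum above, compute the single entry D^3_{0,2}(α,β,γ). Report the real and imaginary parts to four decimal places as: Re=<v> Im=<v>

D^3_{0,2}(5.4326,0.9687,3.1016) = e^{-i·0·5.4326}·d^3_{0,2}(0.9687)·e^{-i·2·3.1016}. Compute d first:
c=cos(0.9687/2)=0.884978, s=sin(0.9687/2)=0.465633; N=√[6·6·120·1]=65.726707
The bounds max(0,m−m')=2 and min(l+m,l−m')=3 give 2 terms
  k=2: (−1)^0·65.7267/(12)·0.8850^4·0.4656^2 = +0.728414
  k=3: (−1)^1·65.7267/(12)·0.8850^2·0.4656^4 = -0.201651
d^3_{0,2}(0.9687) = +0.728414 -0.201651 = +0.526762
Attach z-rotation phases: D = e^{-i(0)(5.4326)}·(+0.526762)·e^{-i(2)(3.1016)} = +0.525078+0.042088i

Re=0.5251 Im=0.0421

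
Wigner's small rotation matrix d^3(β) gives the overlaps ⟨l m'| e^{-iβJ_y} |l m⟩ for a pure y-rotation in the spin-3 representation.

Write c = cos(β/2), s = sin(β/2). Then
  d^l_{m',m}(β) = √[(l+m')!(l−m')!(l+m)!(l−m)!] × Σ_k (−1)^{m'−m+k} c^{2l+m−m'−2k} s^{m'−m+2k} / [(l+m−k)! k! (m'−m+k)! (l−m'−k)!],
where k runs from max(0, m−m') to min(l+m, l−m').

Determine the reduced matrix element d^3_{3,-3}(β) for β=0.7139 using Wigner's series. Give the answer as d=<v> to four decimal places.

d^3_{3,-3}(β=0.7139) via Wigner's sum:
c=cos(0.7139/2)=0.936967, s=sin(0.7139/2)=0.349418; N=√[720·1·1·720]=720.000000
Admissible k: 0..0 (factorial args all ≥0)
  k=0: (−1)^6·720.0000/(720)·0.9370^0·0.3494^6 = +0.001820
d^3_{3,-3}(0.7139) = +0.001820

d=0.0018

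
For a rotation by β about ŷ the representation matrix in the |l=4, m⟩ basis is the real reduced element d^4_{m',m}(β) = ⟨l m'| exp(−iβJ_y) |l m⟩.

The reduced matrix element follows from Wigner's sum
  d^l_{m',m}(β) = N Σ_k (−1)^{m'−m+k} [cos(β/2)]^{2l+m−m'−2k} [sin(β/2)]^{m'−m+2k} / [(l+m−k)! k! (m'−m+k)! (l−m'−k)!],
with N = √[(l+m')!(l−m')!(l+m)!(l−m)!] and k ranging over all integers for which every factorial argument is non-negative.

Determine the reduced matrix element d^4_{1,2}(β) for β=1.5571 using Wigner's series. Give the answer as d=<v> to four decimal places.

d^4_{1,2}(β=1.5571) via Wigner's sum:
c=cos(1.5571/2)=0.711933, s=sin(1.5571/2)=0.702248; N=√[120·6·720·2]=1018.233765
k: max(0,(2)−(1))=1 … min(4+(2),4−(1))=3
  k=1: (−1)^0·1018.2338/(240)·0.7119^7·0.7022^1 = +0.276184
  k=2: (−1)^1·1018.2338/(48)·0.7119^5·0.7022^3 = -1.343605
  k=3: (−1)^2·1018.2338/(72)·0.7119^3·0.7022^5 = +0.871533
d^4_{1,2}(1.5571) = +0.276184 -1.343605 +0.871533 = -0.195889

d=-0.1959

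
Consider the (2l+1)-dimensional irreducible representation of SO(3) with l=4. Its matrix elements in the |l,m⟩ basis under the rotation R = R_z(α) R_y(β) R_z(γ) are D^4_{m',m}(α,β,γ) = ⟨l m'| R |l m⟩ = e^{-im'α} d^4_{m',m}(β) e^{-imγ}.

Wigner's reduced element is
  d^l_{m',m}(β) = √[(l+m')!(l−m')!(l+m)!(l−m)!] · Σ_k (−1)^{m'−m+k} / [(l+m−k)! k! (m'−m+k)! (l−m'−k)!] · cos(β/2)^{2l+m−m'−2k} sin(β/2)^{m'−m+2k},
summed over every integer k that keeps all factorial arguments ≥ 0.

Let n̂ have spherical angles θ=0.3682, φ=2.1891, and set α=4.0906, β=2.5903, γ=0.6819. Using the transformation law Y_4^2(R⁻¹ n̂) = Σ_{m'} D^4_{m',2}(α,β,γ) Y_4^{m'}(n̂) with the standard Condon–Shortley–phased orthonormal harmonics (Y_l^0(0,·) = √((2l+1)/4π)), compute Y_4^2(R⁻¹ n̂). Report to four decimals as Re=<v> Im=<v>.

Need the full column D^4_{m',2} for m'=−4..4 at α=4.0906, β=2.5903, γ=0.6819.
cos(β/2)=0.272169, sin(β/2)=0.962249
d^4_{-4,2}: single k=6 term ⇒ +0.311159;  D = -0.236100+0.202674i
d^4_{-3,2}: k∈[5..6] ⇒ +0.186698 -0.777887 = -0.591189;  D = +0.051707+0.588923i
d^4_{-2,2}: k∈[4..6] ⇒ +0.070566 -0.705642 +0.735024 = +0.099948;  D = +0.086022+0.050890i
d^4_{-1,2}: k∈[3..5] ⇒ +0.018818 -0.352826 +0.882041 = +0.548033;  D = -0.501560+0.220857i
d^4_{0,2}: k∈[2..4] ⇒ +0.003570 -0.119013 +0.557859 = +0.442416;  D = +0.090926-0.432972i
d^4_{1,2}: k∈[1..3] ⇒ +0.000452 -0.028227 +0.235217 = +0.207442;  D = +0.140183+0.152908i
d^4_{2,2}: k∈[0..2] ⇒ +0.000030 -0.004516 +0.070566 = +0.066080;  D = -0.065603+0.007925i
d^4_{3,2}: k∈[0..1] ⇒ -0.000398 +0.014936 = +0.014538;  D = +0.006990-0.012747i
d^4_{4,2}: single k=0 term ⇒ +0.001992;  D = +0.000862+0.001795i
Y_4^{m'}(θ=0.3682,φ=2.1891) and Σ D·Y over m':
  (-0.2361+0.2027i)·(-0.0058-0.0046i)  (+0.0517+0.5889i)·(+0.0523-0.0153i)  (+0.0860+0.0509i)·(-0.0724+0.2085i)  (-0.5016+0.2209i)·(-0.2848-0.4004i)  (+0.0909-0.4330i)·(+0.3602+0.0000i)  (+0.1402+0.1529i)·(+0.2848-0.4004i)  (-0.0656+0.0079i)·(-0.0724-0.2085i)  (+0.0070-0.0127i)·(-0.0523-0.0153i)  (+0.0009+0.0018i)·(-0.0058+0.0046i)
Y_4^2(R⁻¹ n̂) = +0.368204+0.027191i

Re=0.3682 Im=0.0272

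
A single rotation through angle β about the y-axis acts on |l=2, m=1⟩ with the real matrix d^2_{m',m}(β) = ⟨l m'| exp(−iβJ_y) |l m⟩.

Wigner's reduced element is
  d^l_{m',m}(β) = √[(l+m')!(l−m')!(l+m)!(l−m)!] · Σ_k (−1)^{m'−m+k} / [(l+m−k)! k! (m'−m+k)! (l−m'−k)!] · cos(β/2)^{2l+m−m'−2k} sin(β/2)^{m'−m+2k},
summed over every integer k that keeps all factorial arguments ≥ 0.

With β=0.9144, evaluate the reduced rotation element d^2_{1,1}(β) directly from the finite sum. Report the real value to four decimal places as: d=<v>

d=0.1776

d^2_{1,1}(β=0.9144) via Wigner's sum:
Half-angle: c=0.897292, s=0.441437. N=√(6·1·6·1)=6.000000
Admissible k: 0..1 (factorial args all ≥0)
  k=0: (−1)^0·6.0000/(6)·0.8973^4·0.4414^0 = +0.648239
  k=1: (−1)^1·6.0000/(2)·0.8973^2·0.4414^2 = -0.470682
d^2_{1,1}(0.9144) = +0.648239 -0.470682 = +0.177558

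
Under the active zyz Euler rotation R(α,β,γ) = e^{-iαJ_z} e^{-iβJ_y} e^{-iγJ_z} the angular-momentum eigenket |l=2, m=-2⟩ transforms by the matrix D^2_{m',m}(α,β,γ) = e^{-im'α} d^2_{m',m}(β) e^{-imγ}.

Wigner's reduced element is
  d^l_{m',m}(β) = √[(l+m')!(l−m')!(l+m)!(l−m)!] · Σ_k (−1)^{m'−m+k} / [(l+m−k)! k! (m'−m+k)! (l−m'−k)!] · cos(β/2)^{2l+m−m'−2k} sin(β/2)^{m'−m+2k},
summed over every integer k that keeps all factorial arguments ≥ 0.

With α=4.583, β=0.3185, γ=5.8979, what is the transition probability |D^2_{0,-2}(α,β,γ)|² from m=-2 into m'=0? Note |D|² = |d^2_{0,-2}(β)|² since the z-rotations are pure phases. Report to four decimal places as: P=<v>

Split into d^2_{0,-2}(β=0.3185) × two z-phases.
With c≡cos(β/2)=0.987346 and s≡sin(β/2)=0.158578, N=[2·2·1·24]^{1/2}=9.797959
k∈{0} keeps every argument non-negative
  k=0: (−1)^2·9.7980/(4)·0.9873^2·0.1586^2 = +0.060048
d^2_{0,-2}(0.3185) = +0.060048
|D^2_{0,-2}|² = |d^2_{0,-2}(β)|² = (+0.060048)² = 0.003606 (the z-rotation phases have unit modulus)

P=0.0036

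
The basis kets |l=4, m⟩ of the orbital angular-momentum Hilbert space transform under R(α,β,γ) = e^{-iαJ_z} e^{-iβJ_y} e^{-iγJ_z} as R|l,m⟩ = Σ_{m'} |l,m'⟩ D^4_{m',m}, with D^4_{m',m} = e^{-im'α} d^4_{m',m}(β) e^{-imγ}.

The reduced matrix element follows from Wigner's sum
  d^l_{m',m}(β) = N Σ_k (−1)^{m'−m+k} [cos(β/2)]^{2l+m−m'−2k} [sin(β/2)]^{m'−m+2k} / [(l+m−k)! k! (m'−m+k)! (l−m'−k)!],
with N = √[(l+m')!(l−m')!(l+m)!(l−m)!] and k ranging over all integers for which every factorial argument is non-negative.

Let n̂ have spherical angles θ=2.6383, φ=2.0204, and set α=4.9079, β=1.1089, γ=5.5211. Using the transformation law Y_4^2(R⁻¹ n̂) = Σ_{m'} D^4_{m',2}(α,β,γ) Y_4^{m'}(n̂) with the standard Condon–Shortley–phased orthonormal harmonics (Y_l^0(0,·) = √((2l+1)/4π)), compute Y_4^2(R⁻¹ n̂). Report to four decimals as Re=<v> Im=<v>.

Need the full column D^4_{m',2} for m'=−4..4 at α=4.9079, β=1.1089, γ=5.5211.
cos(β/2)=0.850190, sin(β/2)=0.526476
d^4_{-4,2}: single k=6 term ⇒ +0.081448;  D = -0.054643+0.060398i
d^4_{-3,2}: k∈[5..6] ⇒ +0.279014 -0.035664 = +0.243350;  D = -0.208735-0.125096i
d^4_{-2,2}: k∈[4..6] ⇒ +0.602101 -0.184707 +0.005902 = +0.423296;  D = +0.142917-0.398440i
d^4_{-1,2}: k∈[3..5] ⇒ +0.916707 -0.527286 +0.040439 = +0.429860;  D = +0.425104+0.063764i
d^4_{0,2}: k∈[2..4] ⇒ +0.993057 -1.015472 +0.146024 = +0.123610;  D = +0.005761+0.123475i
d^4_{1,2}: k∈[1..3] ⇒ +0.717178 -1.375060 +0.351524 = -0.306358;  D = +0.297421-0.073458i
d^4_{2,2}: k∈[0..2] ⇒ +0.272979 -1.256129 +0.602101 = -0.381050;  D = +0.161493+0.345137i
d^4_{3,2}: k∈[0..1] ⇒ -0.632492 +0.727613 = +0.095122;  D = +0.076684-0.056283i
d^4_{4,2}: single k=0 term ⇒ +0.553901;  D = +0.408243+0.374358i
Y_4^{m'}(θ=2.6383,φ=2.0204) and Σ D·Y over m':
  (-0.0546+0.0604i)·(-0.0054-0.0233i)  (-0.2087-0.1251i)·(-0.1200-0.0271i)  (+0.1429-0.3984i)·(-0.2117+0.2663i)  (+0.4251+0.0638i)·(+0.2060+0.4269i)  (+0.0058+0.1235i)·(+0.0623+0.0000i)  (+0.2974-0.0735i)·(-0.2060+0.4269i)  (+0.1615+0.3451i)·(-0.2117-0.2663i)  (+0.0767-0.0563i)·(+0.1200-0.0271i)  (+0.4082+0.3744i)·(-0.0054+0.0233i)
Y_4^2(R⁻¹ n̂) = +0.184495+0.371055i

Re=0.1845 Im=0.3711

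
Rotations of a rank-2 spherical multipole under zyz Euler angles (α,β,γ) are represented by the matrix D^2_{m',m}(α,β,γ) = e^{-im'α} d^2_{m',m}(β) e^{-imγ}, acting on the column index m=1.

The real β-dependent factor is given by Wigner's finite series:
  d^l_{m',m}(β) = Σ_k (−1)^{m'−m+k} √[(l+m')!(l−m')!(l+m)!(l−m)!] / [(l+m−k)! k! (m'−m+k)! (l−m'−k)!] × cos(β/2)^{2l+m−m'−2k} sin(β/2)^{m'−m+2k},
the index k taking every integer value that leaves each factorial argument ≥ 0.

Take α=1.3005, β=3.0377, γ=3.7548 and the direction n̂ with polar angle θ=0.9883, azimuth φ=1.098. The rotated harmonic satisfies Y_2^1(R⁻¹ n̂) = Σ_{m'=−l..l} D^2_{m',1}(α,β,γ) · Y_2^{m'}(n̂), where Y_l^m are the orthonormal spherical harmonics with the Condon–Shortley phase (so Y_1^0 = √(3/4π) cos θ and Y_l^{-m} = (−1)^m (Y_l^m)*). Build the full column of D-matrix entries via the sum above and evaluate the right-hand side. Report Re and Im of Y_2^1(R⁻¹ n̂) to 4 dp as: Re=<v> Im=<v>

Need the full column D^2_{m',1} for m'=−2..2 at α=1.3005, β=3.0377, γ=3.7548.
cos(β/2)=0.051923, sin(β/2)=0.998651
d^2_{-2,1}: single k=3 term ⇒ +0.103426;  D = +0.041889-0.094564i
d^2_{-1,1}: k∈[2..3] ⇒ +0.008066 -0.994615 = -0.986549;  D = +0.762569+0.625913i
d^2_{0,1}: k∈[1..2] ⇒ +0.000342 -0.126671 = -0.126328;  D = +0.103312-0.072701i
d^2_{1,1}: k∈[0..1] ⇒ +0.000007 -0.008066 = -0.008059;  D = -0.002710-0.007590i
d^2_{2,1}: single k=0 term ⇒ -0.000280;  D = -0.000279+0.000020i
Y_2^{m'}(θ=0.9883,φ=1.098) and Σ D·Y over m':
  (+0.0419-0.0946i)·(-0.1577-0.2184i)  (+0.7626+0.6259i)·(+0.1616-0.3160i)  (+0.1033-0.0727i)·(-0.0291+0.0000i)  (-0.0027-0.0076i)·(-0.1616-0.3160i)  (-0.0003+0.0000i)·(-0.1577+0.2184i)
Y_2^1(R⁻¹ n̂) = +0.288830-0.129902i

Re=0.2888 Im=-0.1299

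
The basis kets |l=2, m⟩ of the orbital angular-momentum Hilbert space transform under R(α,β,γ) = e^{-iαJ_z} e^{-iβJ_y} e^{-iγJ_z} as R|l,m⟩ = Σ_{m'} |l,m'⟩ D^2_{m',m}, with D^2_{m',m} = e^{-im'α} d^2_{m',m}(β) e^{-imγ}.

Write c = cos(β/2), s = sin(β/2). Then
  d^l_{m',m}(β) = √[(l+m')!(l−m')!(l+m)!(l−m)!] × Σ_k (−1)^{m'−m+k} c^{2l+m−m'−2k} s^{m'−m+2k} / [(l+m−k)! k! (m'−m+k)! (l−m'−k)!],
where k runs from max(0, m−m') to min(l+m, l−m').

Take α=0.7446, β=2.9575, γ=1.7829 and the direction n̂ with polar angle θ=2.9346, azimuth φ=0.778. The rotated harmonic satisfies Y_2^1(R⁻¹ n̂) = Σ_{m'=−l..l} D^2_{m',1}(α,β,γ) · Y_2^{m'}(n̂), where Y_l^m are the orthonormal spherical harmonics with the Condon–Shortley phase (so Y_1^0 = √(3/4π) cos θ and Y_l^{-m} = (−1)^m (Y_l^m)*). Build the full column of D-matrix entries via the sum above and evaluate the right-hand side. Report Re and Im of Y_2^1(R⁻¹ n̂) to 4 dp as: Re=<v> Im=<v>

Re=-0.0089 Im=-0.0161

Need the full column D^2_{m',1} for m'=−2..2 at α=0.7446, β=2.9575, γ=1.7829.
cos(β/2)=0.091916, sin(β/2)=0.995767
d^2_{-2,1}: single k=3 term ⇒ +0.181508;  D = +0.173736-0.052546i
d^2_{-1,1}: k∈[2..3] ⇒ +0.025132 -0.983174 = -0.958042;  D = -0.486384+0.825394i
d^2_{0,1}: k∈[1..2] ⇒ +0.001894 -0.222301 = -0.220407;  D = +0.046399+0.215468i
d^2_{1,1}: k∈[0..1] ⇒ +0.000071 -0.025132 = -0.025060;  D = +0.020482+0.014440i
d^2_{2,1}: single k=0 term ⇒ -0.001547;  D = +0.001533-0.000201i
Y_2^{m'}(θ=2.9346,φ=0.778) and Σ D·Y over m':
  (+0.1737-0.0525i)·(+0.0002-0.0163i)  (-0.4864+0.8254i)·(-0.1107+0.1091i)  (+0.0464+0.2155i)·(+0.5908+0.0000i)  (+0.0205+0.0144i)·(+0.1107+0.1091i)  (+0.0015-0.0002i)·(+0.0002+0.0163i)
Y_2^1(R⁻¹ n̂) = -0.008886-0.016088i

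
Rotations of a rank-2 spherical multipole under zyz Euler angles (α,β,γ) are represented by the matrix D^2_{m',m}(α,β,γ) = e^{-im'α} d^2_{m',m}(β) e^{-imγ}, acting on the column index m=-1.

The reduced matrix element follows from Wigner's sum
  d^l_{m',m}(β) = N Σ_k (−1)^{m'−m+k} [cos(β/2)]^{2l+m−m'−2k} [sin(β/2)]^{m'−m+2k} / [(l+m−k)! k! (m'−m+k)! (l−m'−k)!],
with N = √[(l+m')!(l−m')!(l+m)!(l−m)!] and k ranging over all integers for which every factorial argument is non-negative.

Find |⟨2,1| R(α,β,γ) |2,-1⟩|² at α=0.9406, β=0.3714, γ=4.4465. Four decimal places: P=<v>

First d^2_{1,-1}(β=0.3714), then the phase factors e^{-i(1)α} and e^{-i(-1)γ}:
c=cos(0.3714/2)=0.982807, s=sin(0.3714/2)=0.184635; N=√[6·1·1·6]=6.000000
The bounds max(0,m−m')=0 and min(l+m,l−m')=1 give 2 terms
  k=0: (−1)^2·6.0000/(2)·0.9828^2·0.1846^2 = +0.098783
  k=1: (−1)^3·6.0000/(6)·0.9828^0·0.1846^4 = -0.001162
d^2_{1,-1}(0.3714) = +0.098783 -0.001162 = +0.097621
|D^2_{1,-1}|² = |d^2_{1,-1}(β)|² = (+0.097621)² = 0.009530 (the z-rotation phases have unit modulus)

P=0.0095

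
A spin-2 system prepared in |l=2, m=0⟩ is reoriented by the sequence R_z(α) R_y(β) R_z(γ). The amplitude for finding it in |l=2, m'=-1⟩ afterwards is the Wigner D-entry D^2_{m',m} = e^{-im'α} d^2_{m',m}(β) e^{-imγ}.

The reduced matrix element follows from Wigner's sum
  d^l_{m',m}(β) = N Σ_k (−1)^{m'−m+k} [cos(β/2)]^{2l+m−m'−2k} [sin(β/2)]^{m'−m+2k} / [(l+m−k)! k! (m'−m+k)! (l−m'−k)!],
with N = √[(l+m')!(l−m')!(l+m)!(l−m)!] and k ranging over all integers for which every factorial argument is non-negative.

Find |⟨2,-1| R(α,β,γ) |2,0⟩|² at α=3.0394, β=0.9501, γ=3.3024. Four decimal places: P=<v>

First d^2_{-1,0}(β=0.9501), then the phase factors e^{-i(-1)α} and e^{-i(0)γ}:
With c≡cos(β/2)=0.889270 and s≡sin(β/2)=0.457383, N=[1·6·2·2]^{1/2}=4.898979
k∈{1,2} keeps every argument non-negative
  k=1: (−1)^0·4.8990/(2)·0.8893^3·0.4574^1 = +0.787873
  k=2: (−1)^1·4.8990/(2)·0.8893^1·0.4574^3 = -0.208425
d^2_{-1,0}(0.9501) = +0.787873 -0.208425 = +0.579448
|D^2_{-1,0}|² = |d^2_{-1,0}(β)|² = (+0.579448)² = 0.335761 (the z-rotation phases have unit modulus)

P=0.3358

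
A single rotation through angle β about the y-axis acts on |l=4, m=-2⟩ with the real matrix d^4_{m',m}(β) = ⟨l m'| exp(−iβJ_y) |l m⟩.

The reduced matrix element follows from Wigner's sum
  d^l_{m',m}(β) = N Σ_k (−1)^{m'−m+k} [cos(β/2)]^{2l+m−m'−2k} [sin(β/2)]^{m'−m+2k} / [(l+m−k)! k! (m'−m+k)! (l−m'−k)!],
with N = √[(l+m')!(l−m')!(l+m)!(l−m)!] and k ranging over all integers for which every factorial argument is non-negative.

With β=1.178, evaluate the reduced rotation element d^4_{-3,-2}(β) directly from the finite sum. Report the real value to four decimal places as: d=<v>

d=-0.1937

d^4_{-3,-2}(β=1.178) via Wigner's sum:
c=cos(1.178/2)=0.831497, s=sin(1.178/2)=0.555530; N=√[1·5040·2·720]=2693.993318
The bounds max(0,m−m')=1 and min(l+m,l−m')=2 give 2 terms
  k=1: (−1)^0·2693.9933/(720)·0.8315^7·0.5555^1 = +0.571209
  k=2: (−1)^1·2693.9933/(240)·0.8315^5·0.5555^3 = -0.764909
d^4_{-3,-2}(1.178) = +0.571209 -0.764909 = -0.193700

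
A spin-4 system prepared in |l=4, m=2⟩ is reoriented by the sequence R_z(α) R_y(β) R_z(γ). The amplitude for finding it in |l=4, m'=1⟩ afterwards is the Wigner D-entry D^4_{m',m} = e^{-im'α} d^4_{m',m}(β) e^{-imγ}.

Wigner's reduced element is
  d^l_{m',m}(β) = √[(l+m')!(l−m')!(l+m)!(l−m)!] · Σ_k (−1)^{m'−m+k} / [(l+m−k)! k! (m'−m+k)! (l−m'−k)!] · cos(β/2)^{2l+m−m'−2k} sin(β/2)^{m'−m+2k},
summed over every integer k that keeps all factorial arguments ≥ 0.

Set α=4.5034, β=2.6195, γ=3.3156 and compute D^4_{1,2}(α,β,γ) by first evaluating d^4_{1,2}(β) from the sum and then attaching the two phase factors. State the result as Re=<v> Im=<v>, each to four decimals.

D^4_{1,2}(4.5034,2.6195,3.3156) = e^{-i·1·4.5034}·d^4_{1,2}(2.6195)·e^{-i·2·3.3156}. Compute d first:
Half-angle: c=0.258092, s=0.966120. N=√(120·6·720·2)=1018.233765
k: max(0,(2)−(1))=1 … min(4+(2),4−(1))=3
  k=1: (−1)^0·1018.2338/(240)·0.2581^7·0.9661^1 = +0.000313
  k=2: (−1)^1·1018.2338/(48)·0.2581^5·0.9661^3 = -0.021906
  k=3: (−1)^2·1018.2338/(72)·0.2581^3·0.9661^5 = +0.204641
d^4_{1,2}(2.6195) = +0.000313 -0.021906 +0.204641 = +0.183047
Attach z-rotation phases: D = e^{-i(1)(4.5034)}·(+0.183047)·e^{-i(2)(3.3156)} = +0.025366+0.181281i

Re=0.0254 Im=0.1813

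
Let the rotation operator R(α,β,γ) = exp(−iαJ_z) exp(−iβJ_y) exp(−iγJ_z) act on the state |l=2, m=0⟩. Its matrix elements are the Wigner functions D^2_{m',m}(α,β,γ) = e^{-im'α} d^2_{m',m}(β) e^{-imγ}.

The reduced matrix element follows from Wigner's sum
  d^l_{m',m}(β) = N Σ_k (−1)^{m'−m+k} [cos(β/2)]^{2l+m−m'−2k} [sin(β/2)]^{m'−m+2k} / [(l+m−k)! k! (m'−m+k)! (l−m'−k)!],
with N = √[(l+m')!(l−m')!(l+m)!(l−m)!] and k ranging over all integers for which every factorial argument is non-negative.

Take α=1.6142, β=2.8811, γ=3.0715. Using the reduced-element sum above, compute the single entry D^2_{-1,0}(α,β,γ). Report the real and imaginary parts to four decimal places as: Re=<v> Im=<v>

Re=0.0132 Im=-0.3045

D^2_{-1,0}(1.6142,2.8811,3.0715) = e^{-i·-1·1.6142}·d^2_{-1,0}(2.8811)·e^{-i·0·3.0715}. Compute d first:
c=cos(2.8811/2)=0.129878, s=sin(2.8811/2)=0.991530; N=√[1·6·2·2]=4.898979
k∈{1,2} keeps every argument non-negative
  k=1: (−1)^0·4.8990/(2)·0.1299^3·0.9915^1 = +0.005321
  k=2: (−1)^1·4.8990/(2)·0.1299^1·0.9915^3 = -0.310120
d^2_{-1,0}(2.8811) = +0.005321 -0.310120 = -0.304799
D = (-0.043390+0.999058i)·(-0.304799)·(+1.000000+0.000000i) = +0.013225-0.304512i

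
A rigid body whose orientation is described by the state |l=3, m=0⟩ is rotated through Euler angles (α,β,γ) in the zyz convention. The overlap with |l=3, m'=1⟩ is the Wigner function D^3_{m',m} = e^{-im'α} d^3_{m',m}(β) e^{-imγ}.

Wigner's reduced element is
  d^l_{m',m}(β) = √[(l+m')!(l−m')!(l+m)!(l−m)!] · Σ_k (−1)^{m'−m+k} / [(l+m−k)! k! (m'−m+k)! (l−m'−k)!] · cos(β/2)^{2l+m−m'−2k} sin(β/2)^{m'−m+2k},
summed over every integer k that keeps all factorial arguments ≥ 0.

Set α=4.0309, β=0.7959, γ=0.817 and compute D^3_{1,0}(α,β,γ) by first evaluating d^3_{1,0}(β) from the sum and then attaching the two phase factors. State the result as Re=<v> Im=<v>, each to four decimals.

D^3_{1,0}(4.0309,0.7959,0.817) = e^{-i·1·4.0309}·d^3_{1,0}(0.7959)·e^{-i·0·0.817}. Compute d first:
With c≡cos(β/2)=0.921857 and s≡sin(β/2)=0.387529, N=[24·2·6·6]^{1/2}=41.569219
Admissible k: 0..2 (factorial args all ≥0)
  k=0: (−1)^1·41.5692/(12)·0.9219^5·0.3875^1 = -0.893746
  k=1: (−1)^2·41.5692/(4)·0.9219^3·0.3875^3 = +0.473824
  k=2: (−1)^3·41.5692/(12)·0.9219^1·0.3875^5 = -0.027911
d^3_{1,0}(0.7959) = -0.893746 +0.473824 -0.027911 = -0.447833
D = (-0.629950+0.776636i)·(-0.447833)·(+1.000000+0.000000i) = +0.282112-0.347803i

Re=0.2821 Im=-0.3478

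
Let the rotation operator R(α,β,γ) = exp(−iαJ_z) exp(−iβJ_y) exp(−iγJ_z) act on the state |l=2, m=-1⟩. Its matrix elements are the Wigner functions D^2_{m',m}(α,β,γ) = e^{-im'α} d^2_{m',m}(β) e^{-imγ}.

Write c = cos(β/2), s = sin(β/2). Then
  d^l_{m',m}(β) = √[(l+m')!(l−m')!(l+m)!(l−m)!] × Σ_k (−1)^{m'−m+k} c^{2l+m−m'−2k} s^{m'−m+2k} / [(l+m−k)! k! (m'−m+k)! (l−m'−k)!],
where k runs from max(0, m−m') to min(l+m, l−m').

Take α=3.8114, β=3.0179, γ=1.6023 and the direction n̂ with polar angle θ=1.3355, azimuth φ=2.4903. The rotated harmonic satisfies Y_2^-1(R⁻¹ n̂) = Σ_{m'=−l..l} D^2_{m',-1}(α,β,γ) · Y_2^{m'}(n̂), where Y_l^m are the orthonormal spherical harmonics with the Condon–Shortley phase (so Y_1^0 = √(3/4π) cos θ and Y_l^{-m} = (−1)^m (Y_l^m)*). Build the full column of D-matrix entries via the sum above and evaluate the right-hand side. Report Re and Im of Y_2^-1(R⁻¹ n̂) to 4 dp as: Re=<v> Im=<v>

Need the full column D^2_{m',-1} for m'=−2..2 at α=3.8114, β=3.0179, γ=1.6023.
cos(β/2)=0.061807, sin(β/2)=0.998088
d^2_{-2,-1}: single k=1 term ⇒ +0.000471;  D = -0.000462+0.000093i
d^2_{-1,-1}: k∈[0..1] ⇒ +0.000015 -0.011417 = -0.011402;  D = -0.007357+0.008711i
d^2_{0,-1}: k∈[0..1] ⇒ -0.000577 +0.150529 = +0.149951;  D = -0.004723+0.149877i
d^2_{1,-1}: k∈[0..1] ⇒ +0.011417 -0.992374 = -0.980958;  D = +0.584488+0.787815i
d^2_{2,-1}: single k=0 term ⇒ -0.122906;  D = -0.118690-0.031916i
Y_2^{m'}(θ=1.3355,φ=2.4903) and Σ D·Y over m':
  (-0.0005+0.0001i)·(+0.0968+0.3522i)  (-0.0074+0.0087i)·(-0.1393-0.1062i)  (-0.0047+0.1499i)·(-0.2640+0.0000i)  (+0.5845+0.7878i)·(+0.1393-0.1062i)  (-0.1187-0.0319i)·(+0.0968-0.3522i)
Y_2^-1(R⁻¹ n̂) = +0.145447+0.046245i

Re=0.1454 Im=0.0462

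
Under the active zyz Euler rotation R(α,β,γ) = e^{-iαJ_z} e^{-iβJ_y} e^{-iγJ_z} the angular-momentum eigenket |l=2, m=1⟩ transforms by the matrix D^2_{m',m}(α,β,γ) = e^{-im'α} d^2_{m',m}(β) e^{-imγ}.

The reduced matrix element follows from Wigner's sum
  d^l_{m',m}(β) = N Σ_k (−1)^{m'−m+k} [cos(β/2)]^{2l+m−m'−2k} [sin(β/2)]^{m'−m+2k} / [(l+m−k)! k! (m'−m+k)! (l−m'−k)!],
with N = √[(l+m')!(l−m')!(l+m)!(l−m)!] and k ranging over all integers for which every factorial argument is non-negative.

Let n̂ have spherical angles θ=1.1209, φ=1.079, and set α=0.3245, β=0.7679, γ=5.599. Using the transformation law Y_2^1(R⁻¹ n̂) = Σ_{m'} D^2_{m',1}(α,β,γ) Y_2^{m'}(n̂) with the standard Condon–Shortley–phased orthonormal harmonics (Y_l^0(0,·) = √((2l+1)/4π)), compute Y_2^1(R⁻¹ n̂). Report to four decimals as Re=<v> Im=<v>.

Need the full column D^2_{m',1} for m'=−2..2 at α=0.3245, β=0.7679, γ=5.599.
cos(β/2)=0.927192, sin(β/2)=0.374586
d^2_{-2,1}: single k=3 term ⇒ +0.097466;  D = +0.022942+0.094728i
d^2_{-1,1}: k∈[2..3] ⇒ +0.361879 -0.019688 = +0.342191;  D = +0.182379+0.289539i
d^2_{0,1}: k∈[1..2] ⇒ +0.731369 -0.119371 = +0.611997;  D = +0.474258+0.386808i
d^2_{1,1}: k∈[0..1] ⇒ +0.739059 -0.361879 = +0.377180;  D = +0.353043+0.132760i
d^2_{2,1}: single k=0 term ⇒ -0.597160;  D = -0.596790-0.021007i
Y_2^{m'}(θ=1.1209,φ=1.079) and Σ D·Y over m':
  (+0.0229+0.0947i)·(-0.1735-0.2608i)  (+0.1824+0.2895i)·(+0.1429-0.2667i)  (+0.4743+0.3868i)·(-0.1365+0.0000i)  (+0.3530+0.1328i)·(-0.1429-0.2667i)  (-0.5968-0.0210i)·(-0.1735+0.2608i)
Y_2^1(R⁻¹ n̂) = +0.153283-0.347562i

Re=0.1533 Im=-0.3476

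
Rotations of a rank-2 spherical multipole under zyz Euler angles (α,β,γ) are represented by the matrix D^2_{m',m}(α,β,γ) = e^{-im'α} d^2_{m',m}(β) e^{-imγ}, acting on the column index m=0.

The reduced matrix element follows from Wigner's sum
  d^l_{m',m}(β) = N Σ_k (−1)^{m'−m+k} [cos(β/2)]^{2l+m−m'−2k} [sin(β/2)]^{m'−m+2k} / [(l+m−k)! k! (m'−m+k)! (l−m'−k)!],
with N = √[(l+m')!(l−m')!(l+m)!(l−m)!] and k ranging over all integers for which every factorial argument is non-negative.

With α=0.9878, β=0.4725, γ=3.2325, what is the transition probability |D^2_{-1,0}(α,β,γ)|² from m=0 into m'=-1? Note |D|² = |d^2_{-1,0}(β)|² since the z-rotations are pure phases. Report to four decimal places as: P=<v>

P=0.2463

First d^2_{-1,0}(β=0.4725), then the phase factors e^{-i(-1)α} and e^{-i(0)γ}:
c=cos(0.4725/2)=0.972223, s=sin(0.4725/2)=0.234058; N=√[1·6·2·2]=4.898979
Admissible k: 1..2 (factorial args all ≥0)
  k=1: (−1)^0·4.8990/(2)·0.9722^3·0.2341^1 = +0.526862
  k=2: (−1)^1·4.8990/(2)·0.9722^1·0.2341^3 = -0.030536
d^2_{-1,0}(0.4725) = +0.526862 -0.030536 = +0.496326
|D^2_{-1,0}|² = |d^2_{-1,0}(β)|² = (+0.496326)² = 0.246339 (the z-rotation phases have unit modulus)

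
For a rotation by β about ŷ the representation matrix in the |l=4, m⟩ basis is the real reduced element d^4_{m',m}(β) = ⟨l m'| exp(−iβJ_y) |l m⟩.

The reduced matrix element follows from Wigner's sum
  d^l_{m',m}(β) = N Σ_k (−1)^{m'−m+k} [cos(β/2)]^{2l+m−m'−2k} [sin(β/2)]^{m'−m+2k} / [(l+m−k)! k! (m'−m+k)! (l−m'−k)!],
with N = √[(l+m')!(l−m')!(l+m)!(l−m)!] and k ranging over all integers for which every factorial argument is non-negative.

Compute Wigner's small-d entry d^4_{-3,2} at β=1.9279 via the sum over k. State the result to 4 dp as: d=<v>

d=0.2401

d^4_{-3,2}(β=1.9279) via Wigner's sum:
c=cos(1.9279/2)=0.570280, s=sin(1.9279/2)=0.821451; N=√[1·5040·720·2]=2693.993318
k: max(0,(2)−(-3))=5 … min(4+(2),4−(-3))=6
  k=5: (−1)^0·2693.9933/(240)·0.5703^3·0.8215^5 = +0.778675
  k=6: (−1)^1·2693.9933/(720)·0.5703^1·0.8215^7 = -0.538545
d^4_{-3,2}(1.9279) = +0.778675 -0.538545 = +0.240130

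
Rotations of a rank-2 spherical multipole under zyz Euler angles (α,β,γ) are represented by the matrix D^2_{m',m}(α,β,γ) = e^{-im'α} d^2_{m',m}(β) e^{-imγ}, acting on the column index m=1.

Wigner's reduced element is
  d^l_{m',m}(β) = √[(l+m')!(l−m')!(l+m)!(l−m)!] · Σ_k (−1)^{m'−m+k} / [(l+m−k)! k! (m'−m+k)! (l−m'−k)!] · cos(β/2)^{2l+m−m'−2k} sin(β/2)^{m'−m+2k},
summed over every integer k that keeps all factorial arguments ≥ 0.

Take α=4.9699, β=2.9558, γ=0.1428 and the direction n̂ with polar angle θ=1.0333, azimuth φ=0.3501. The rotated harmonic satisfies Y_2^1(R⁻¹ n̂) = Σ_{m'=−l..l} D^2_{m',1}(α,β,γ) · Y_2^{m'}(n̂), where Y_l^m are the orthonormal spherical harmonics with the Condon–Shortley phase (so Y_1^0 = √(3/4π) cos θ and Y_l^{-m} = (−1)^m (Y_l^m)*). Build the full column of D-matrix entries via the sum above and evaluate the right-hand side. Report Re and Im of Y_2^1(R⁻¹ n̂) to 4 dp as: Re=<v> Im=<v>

Need the full column D^2_{m',1} for m'=−2..2 at α=4.9699, β=2.9558, γ=0.1428.
cos(β/2)=0.092763, sin(β/2)=0.995688
d^2_{-2,1}: single k=3 term ⇒ +0.183136;  D = -0.170595-0.066604i
d^2_{-1,1}: k∈[2..3] ⇒ +0.025593 -0.982864 = -0.957272;  D = -0.109569+0.950980i
d^2_{0,1}: k∈[1..2] ⇒ +0.001947 -0.224295 = -0.222348;  D = -0.220085+0.031644i
d^2_{1,1}: k∈[0..1] ⇒ +0.000074 -0.025593 = -0.025519;  D = -0.009945-0.023501i
d^2_{2,1}: single k=0 term ⇒ -0.001590;  D = +0.001258-0.000972i
Y_2^{m'}(θ=1.0333,φ=0.3501) and Σ D·Y over m':
  (-0.1706-0.0666i)·(+0.2180-0.1837i)  (-0.1096+0.9510i)·(+0.3192-0.1165i)  (-0.2201+0.0316i)·(-0.0674+0.0000i)  (-0.0099-0.0235i)·(-0.3192-0.1165i)  (+0.0013-0.0010i)·(+0.2180+0.1837i)
Y_2^1(R⁻¹ n̂) = +0.042154+0.339636i

Re=0.0422 Im=0.3396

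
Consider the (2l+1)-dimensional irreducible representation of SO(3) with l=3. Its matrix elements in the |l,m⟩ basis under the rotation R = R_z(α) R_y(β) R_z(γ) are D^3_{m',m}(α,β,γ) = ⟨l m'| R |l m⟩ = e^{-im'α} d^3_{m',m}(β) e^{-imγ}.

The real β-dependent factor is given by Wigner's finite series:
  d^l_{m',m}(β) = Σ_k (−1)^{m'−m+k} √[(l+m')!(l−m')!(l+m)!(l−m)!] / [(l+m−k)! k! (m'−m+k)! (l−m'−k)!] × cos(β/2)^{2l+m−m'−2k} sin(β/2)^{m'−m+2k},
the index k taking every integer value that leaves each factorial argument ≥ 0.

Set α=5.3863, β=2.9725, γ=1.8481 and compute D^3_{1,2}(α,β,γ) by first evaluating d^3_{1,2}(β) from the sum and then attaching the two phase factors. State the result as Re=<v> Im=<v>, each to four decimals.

Re=0.0035 Im=0.0013

First d^3_{1,2}(β=2.9725), then the phase factors e^{-i(1)α} and e^{-i(2)γ}:
c=cos(2.9725/2)=0.084446, s=sin(2.9725/2)=0.996428; N=√[24·2·120·1]=75.894664
Admissible k: 1..2 (factorial args all ≥0)
  k=1: (−1)^0·75.8947/(24)·0.0844^5·0.9964^1 = +0.000014
  k=2: (−1)^1·75.8947/(12)·0.0844^3·0.9964^3 = -0.003768
d^3_{1,2}(2.9725) = +0.000014 -0.003768 = -0.003754
Phases: e^{-i·(1)·5.3863}=+0.624047+0.781387i, e^{-i·(2)·1.8481}=-0.850107+0.526610i ⇒ D=+0.003537+0.001260i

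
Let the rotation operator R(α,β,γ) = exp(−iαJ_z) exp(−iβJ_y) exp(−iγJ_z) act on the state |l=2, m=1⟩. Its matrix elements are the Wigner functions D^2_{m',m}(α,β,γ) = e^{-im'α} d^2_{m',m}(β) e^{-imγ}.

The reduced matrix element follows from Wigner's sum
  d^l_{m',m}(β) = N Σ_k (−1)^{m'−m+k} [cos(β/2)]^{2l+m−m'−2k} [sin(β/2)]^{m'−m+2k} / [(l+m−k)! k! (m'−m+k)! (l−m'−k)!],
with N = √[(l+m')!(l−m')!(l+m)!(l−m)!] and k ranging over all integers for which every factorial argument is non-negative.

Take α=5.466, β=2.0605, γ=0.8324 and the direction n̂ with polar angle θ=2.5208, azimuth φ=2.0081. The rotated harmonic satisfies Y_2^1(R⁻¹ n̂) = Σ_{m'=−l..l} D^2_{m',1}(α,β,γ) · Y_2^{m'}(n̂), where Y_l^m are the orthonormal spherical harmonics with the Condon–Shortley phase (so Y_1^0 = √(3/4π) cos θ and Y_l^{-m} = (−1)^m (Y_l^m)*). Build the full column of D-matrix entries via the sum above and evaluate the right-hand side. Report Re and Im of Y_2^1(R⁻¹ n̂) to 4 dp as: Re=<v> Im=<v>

Need the full column D^2_{m',1} for m'=−2..2 at α=5.466, β=2.0605, γ=0.8324.
cos(β/2)=0.514605, sin(β/2)=0.857428
d^2_{-2,1}: single k=3 term ⇒ +0.648778;  D = -0.506578-0.405329i
d^2_{-1,1}: k∈[2..3] ⇒ +0.584068 -0.540493 = +0.043575;  D = -0.003430-0.043440i
d^2_{0,1}: k∈[1..2] ⇒ +0.286216 -0.794587 = -0.508371;  D = -0.342186+0.375966i
d^2_{1,1}: k∈[0..1] ⇒ +0.070128 -0.584068 = -0.513940;  D = -0.513880+0.007819i
d^2_{2,1}: single k=0 term ⇒ -0.233694;  D = -0.162486-0.167963i
Y_2^{m'}(θ=2.5208,φ=2.0081) and Σ D·Y over m':
  (-0.5066-0.4053i)·(-0.0838+0.1003i)  (-0.0034-0.0434i)·(+0.1548+0.3311i)  (-0.3422+0.3760i)·(+0.3106+0.0000i)  (-0.5139+0.0078i)·(-0.1548+0.3311i)  (-0.1625-0.1680i)·(-0.0838-0.1003i)
Y_2^1(R⁻¹ n̂) = +0.064397-0.048898i

Re=0.0644 Im=-0.0489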